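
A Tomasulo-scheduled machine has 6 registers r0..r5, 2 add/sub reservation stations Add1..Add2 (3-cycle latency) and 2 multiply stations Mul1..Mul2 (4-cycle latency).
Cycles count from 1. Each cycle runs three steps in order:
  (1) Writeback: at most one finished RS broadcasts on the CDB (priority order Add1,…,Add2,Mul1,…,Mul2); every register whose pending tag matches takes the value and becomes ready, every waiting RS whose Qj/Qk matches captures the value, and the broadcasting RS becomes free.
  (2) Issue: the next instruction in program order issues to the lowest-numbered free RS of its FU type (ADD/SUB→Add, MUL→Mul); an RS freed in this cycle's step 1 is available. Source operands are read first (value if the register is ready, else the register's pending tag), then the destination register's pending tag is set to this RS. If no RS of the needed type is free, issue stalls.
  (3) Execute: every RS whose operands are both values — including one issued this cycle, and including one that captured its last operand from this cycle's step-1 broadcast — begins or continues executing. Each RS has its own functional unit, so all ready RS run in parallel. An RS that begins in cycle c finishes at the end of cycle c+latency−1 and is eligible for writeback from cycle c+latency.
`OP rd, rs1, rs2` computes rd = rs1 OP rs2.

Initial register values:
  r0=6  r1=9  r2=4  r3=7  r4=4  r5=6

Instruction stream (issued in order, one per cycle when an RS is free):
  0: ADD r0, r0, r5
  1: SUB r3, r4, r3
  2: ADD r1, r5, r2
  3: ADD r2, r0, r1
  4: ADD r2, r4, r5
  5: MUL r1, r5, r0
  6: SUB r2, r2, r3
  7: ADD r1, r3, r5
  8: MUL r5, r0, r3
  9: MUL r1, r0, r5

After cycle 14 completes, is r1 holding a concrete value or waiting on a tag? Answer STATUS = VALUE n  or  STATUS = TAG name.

cycle 1: issue ADD r0<-Add1 // r0:Add1,r1:9,r2:4,r3:7,r4:4,r5:6
cycle 2: issue SUB r3<-Add2 // r0:Add1,r1:9,r2:4,r3:Add2,r4:4,r5:6
cycle 3: stall // r0:Add1,r1:9,r2:4,r3:Add2,r4:4,r5:6
cycle 4: CDB Add1=12; issue ADD r1<-Add1 // r0:12,r1:Add1,r2:4,r3:Add2,r4:4,r5:6
cycle 5: CDB Add2=-3; issue ADD r2<-Add2 // r0:12,r1:Add1,r2:Add2,r3:-3,r4:4,r5:6
cycle 6: stall // r0:12,r1:Add1,r2:Add2,r3:-3,r4:4,r5:6
cycle 7: CDB Add1=10; issue ADD r2<-Add1 // r0:12,r1:10,r2:Add1,r3:-3,r4:4,r5:6
cycle 8: issue MUL r1<-Mul1 // r0:12,r1:Mul1,r2:Add1,r3:-3,r4:4,r5:6
cycle 9: stall // r0:12,r1:Mul1,r2:Add1,r3:-3,r4:4,r5:6
cycle 10: CDB Add1=10; issue SUB r2<-Add1 // r0:12,r1:Mul1,r2:Add1,r3:-3,r4:4,r5:6
cycle 11: CDB Add2=22; issue ADD r1<-Add2 // r0:12,r1:Add2,r2:Add1,r3:-3,r4:4,r5:6
cycle 12: CDB Mul1=72; issue MUL r5<-Mul1 // r0:12,r1:Add2,r2:Add1,r3:-3,r4:4,r5:Mul1
cycle 13: CDB Add1=13; issue MUL r1<-Mul2 // r0:12,r1:Mul2,r2:13,r3:-3,r4:4,r5:Mul1
cycle 14: CDB Add2=3 // r0:12,r1:Mul2,r2:13,r3:-3,r4:4,r5:Mul1

STATUS = TAG Mul2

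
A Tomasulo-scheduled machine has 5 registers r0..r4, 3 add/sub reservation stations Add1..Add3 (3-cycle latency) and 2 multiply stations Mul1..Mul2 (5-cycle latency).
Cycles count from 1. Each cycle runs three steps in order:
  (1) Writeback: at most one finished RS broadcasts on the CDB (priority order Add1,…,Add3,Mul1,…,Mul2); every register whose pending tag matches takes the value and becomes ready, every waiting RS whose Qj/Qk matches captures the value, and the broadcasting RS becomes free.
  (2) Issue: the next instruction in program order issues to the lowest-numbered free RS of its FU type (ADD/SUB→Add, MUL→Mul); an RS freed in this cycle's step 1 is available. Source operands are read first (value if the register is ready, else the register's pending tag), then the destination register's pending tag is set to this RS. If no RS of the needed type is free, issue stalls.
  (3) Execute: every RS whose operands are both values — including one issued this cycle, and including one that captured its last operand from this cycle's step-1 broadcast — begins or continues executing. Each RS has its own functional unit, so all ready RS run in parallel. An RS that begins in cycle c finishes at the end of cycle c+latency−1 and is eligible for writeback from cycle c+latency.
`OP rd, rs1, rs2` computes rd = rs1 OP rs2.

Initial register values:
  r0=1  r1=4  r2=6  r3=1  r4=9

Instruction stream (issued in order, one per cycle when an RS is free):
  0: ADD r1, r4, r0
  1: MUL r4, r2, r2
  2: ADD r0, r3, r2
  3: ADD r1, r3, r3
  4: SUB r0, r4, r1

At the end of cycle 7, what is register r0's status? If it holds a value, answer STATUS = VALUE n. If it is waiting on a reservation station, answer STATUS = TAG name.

STATUS = TAG Add3

  c1: issue ADD r1<-Add1  regs: r0:1,r1:Add1,r2:6,r3:1,r4:9
  c2: issue MUL r4<-Mul1  regs: r0:1,r1:Add1,r2:6,r3:1,r4:Mul1
  c3: issue ADD r0<-Add2  regs: r0:Add2,r1:Add1,r2:6,r3:1,r4:Mul1
  c4: CDB Add1=10; issue ADD r1<-Add1  regs: r0:Add2,r1:Add1,r2:6,r3:1,r4:Mul1
  c5: issue SUB r0<-Add3  regs: r0:Add3,r1:Add1,r2:6,r3:1,r4:Mul1
  c6: CDB Add2=7  regs: r0:Add3,r1:Add1,r2:6,r3:1,r4:Mul1
  c7: CDB Add1=2  regs: r0:Add3,r1:2,r2:6,r3:1,r4:Mul1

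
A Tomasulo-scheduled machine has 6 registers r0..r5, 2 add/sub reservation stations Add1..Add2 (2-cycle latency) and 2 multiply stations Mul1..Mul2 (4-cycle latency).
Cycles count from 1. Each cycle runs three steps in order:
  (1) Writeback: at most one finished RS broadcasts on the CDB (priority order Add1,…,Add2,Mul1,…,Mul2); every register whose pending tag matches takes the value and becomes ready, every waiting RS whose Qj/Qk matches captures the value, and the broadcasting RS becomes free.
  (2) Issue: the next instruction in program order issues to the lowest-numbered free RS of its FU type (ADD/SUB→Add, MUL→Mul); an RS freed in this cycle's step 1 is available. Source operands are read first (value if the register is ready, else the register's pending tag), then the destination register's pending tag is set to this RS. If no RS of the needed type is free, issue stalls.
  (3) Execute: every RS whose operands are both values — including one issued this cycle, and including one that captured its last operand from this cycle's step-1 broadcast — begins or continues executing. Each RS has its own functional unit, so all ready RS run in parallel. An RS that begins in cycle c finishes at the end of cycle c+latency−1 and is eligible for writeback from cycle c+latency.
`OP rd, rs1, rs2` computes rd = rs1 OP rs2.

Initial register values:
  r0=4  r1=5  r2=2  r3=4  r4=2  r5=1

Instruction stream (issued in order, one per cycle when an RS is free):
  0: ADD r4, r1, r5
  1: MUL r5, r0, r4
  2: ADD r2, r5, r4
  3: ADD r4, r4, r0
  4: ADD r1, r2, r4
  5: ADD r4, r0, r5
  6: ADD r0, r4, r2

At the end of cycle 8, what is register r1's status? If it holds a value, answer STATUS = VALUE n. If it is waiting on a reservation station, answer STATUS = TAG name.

STATUS = TAG Add2

c1: issue ADD r4<-Add1 | r0:4,r1:5,r2:2,r3:4,r4:Add1,r5:1
c2: issue MUL r5<-Mul1 | r0:4,r1:5,r2:2,r3:4,r4:Add1,r5:Mul1
c3: CDB Add1=6; issue ADD r2<-Add1 | r0:4,r1:5,r2:Add1,r3:4,r4:6,r5:Mul1
c4: issue ADD r4<-Add2 | r0:4,r1:5,r2:Add1,r3:4,r4:Add2,r5:Mul1
c5: stall | r0:4,r1:5,r2:Add1,r3:4,r4:Add2,r5:Mul1
c6: CDB Add2=10; issue ADD r1<-Add2 | r0:4,r1:Add2,r2:Add1,r3:4,r4:10,r5:Mul1
c7: CDB Mul1=24; stall | r0:4,r1:Add2,r2:Add1,r3:4,r4:10,r5:24
c8: stall | r0:4,r1:Add2,r2:Add1,r3:4,r4:10,r5:24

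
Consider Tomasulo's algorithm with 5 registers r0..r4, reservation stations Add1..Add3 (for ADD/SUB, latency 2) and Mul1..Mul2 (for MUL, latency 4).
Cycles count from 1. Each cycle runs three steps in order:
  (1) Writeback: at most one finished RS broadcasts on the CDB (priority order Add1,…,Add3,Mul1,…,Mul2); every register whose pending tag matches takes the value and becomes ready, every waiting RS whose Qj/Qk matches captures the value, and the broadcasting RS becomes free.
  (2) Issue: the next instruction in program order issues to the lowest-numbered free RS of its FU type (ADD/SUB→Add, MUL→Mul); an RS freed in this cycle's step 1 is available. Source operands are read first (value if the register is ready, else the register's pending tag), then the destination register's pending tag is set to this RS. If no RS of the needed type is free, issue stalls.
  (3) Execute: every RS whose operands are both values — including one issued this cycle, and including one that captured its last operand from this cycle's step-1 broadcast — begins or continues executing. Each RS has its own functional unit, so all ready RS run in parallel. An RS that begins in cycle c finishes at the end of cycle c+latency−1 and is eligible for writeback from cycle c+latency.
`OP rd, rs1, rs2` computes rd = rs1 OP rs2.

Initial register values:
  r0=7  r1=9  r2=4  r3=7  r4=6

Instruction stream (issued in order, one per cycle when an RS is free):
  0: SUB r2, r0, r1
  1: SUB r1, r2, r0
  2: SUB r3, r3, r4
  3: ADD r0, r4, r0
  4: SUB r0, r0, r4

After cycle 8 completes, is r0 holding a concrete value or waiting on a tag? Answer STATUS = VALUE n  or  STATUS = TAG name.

c1: issue SUB r2<-Add1 | r0:7,r1:9,r2:Add1,r3:7,r4:6
c2: issue SUB r1<-Add2 | r0:7,r1:Add2,r2:Add1,r3:7,r4:6
c3: CDB Add1=-2; issue SUB r3<-Add1 | r0:7,r1:Add2,r2:-2,r3:Add1,r4:6
c4: issue ADD r0<-Add3 | r0:Add3,r1:Add2,r2:-2,r3:Add1,r4:6
c5: CDB Add1=1; issue SUB r0<-Add1 | r0:Add1,r1:Add2,r2:-2,r3:1,r4:6
c6: CDB Add2=-9 | r0:Add1,r1:-9,r2:-2,r3:1,r4:6
c7: CDB Add3=13 | r0:Add1,r1:-9,r2:-2,r3:1,r4:6
c8: - | r0:Add1,r1:-9,r2:-2,r3:1,r4:6

STATUS = TAG Add1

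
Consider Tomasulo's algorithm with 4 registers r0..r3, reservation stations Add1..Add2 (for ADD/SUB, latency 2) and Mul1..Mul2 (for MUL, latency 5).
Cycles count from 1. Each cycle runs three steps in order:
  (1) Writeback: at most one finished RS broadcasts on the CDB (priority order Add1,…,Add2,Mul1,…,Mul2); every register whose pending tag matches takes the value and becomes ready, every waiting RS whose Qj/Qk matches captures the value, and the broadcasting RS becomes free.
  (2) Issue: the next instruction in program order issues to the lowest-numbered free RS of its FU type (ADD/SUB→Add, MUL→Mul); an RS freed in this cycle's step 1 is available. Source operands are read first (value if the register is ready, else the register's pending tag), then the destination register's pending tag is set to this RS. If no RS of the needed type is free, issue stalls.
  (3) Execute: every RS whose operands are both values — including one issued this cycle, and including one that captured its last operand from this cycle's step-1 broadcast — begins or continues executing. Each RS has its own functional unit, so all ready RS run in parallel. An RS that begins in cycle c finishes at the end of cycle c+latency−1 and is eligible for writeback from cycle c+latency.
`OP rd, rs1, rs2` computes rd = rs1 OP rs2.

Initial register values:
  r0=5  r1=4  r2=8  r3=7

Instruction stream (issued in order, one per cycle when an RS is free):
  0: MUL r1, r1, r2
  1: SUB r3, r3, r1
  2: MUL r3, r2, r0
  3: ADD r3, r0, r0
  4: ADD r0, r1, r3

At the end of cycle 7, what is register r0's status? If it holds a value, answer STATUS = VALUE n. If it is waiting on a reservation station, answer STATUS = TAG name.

  c1: issue MUL r1<-Mul1  regs: r0:5,r1:Mul1,r2:8,r3:7
  c2: issue SUB r3<-Add1  regs: r0:5,r1:Mul1,r2:8,r3:Add1
  c3: issue MUL r3<-Mul2  regs: r0:5,r1:Mul1,r2:8,r3:Mul2
  c4: issue ADD r3<-Add2  regs: r0:5,r1:Mul1,r2:8,r3:Add2
  c5: stall  regs: r0:5,r1:Mul1,r2:8,r3:Add2
  c6: CDB Add2=10; issue ADD r0<-Add2  regs: r0:Add2,r1:Mul1,r2:8,r3:10
  c7: CDB Mul1=32  regs: r0:Add2,r1:32,r2:8,r3:10

STATUS = TAG Add2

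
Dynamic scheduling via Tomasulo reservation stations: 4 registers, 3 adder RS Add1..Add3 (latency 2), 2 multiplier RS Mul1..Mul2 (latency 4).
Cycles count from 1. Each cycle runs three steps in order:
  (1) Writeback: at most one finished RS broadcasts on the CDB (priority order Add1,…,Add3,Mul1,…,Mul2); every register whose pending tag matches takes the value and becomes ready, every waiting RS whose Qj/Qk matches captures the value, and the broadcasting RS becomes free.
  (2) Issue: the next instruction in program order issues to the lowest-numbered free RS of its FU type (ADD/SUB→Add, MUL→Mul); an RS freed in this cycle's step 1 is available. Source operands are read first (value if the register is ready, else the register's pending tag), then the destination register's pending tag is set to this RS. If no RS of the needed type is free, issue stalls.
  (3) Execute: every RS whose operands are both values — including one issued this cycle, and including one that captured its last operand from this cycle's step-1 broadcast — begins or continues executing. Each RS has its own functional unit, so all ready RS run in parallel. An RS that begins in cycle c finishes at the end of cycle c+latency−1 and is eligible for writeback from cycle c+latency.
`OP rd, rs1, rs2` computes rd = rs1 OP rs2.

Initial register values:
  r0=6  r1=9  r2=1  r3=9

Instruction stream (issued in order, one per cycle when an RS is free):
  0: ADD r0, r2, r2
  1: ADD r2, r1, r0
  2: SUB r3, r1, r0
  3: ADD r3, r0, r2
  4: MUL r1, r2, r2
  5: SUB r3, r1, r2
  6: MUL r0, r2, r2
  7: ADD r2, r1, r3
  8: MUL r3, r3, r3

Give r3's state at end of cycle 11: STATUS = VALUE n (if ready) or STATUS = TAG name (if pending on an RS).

STATUS = TAG Mul1

  c1: issue ADD r0<-Add1  regs: r0:Add1,r1:9,r2:1,r3:9
  c2: issue ADD r2<-Add2  regs: r0:Add1,r1:9,r2:Add2,r3:9
  c3: CDB Add1=2; issue SUB r3<-Add1  regs: r0:2,r1:9,r2:Add2,r3:Add1
  c4: issue ADD r3<-Add3  regs: r0:2,r1:9,r2:Add2,r3:Add3
  c5: CDB Add1=7; issue MUL r1<-Mul1  regs: r0:2,r1:Mul1,r2:Add2,r3:Add3
  c6: CDB Add2=11; issue SUB r3<-Add1  regs: r0:2,r1:Mul1,r2:11,r3:Add1
  c7: issue MUL r0<-Mul2  regs: r0:Mul2,r1:Mul1,r2:11,r3:Add1
  c8: CDB Add3=13; issue ADD r2<-Add2  regs: r0:Mul2,r1:Mul1,r2:Add2,r3:Add1
  c9: stall  regs: r0:Mul2,r1:Mul1,r2:Add2,r3:Add1
  c10: CDB Mul1=121; issue MUL r3<-Mul1  regs: r0:Mul2,r1:121,r2:Add2,r3:Mul1
  c11: CDB Mul2=121  regs: r0:121,r1:121,r2:Add2,r3:Mul1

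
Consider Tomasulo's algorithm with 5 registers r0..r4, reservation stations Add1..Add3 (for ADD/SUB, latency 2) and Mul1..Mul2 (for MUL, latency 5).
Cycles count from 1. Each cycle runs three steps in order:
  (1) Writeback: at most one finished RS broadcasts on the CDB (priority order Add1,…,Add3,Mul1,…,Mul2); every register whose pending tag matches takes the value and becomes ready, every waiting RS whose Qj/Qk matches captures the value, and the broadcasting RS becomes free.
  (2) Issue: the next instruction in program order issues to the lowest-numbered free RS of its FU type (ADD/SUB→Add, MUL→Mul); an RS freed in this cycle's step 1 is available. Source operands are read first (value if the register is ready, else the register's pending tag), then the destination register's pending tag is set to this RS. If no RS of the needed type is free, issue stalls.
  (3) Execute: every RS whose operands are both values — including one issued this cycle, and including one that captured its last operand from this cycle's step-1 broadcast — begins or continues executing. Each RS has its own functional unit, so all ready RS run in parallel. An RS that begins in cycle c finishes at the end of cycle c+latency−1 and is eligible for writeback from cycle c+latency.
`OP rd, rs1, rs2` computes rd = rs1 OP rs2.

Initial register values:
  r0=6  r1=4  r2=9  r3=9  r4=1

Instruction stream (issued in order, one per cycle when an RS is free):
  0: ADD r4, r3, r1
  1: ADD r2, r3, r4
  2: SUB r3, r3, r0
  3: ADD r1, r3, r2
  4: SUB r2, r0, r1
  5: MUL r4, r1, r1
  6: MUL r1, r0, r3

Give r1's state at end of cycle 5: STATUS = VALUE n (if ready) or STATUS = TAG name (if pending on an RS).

STATUS = TAG Add3

c1: issue ADD r4<-Add1 | r0:6,r1:4,r2:9,r3:9,r4:Add1
c2: issue ADD r2<-Add2 | r0:6,r1:4,r2:Add2,r3:9,r4:Add1
c3: CDB Add1=13; issue SUB r3<-Add1 | r0:6,r1:4,r2:Add2,r3:Add1,r4:13
c4: issue ADD r1<-Add3 | r0:6,r1:Add3,r2:Add2,r3:Add1,r4:13
c5: CDB Add1=3; issue SUB r2<-Add1 | r0:6,r1:Add3,r2:Add1,r3:3,r4:13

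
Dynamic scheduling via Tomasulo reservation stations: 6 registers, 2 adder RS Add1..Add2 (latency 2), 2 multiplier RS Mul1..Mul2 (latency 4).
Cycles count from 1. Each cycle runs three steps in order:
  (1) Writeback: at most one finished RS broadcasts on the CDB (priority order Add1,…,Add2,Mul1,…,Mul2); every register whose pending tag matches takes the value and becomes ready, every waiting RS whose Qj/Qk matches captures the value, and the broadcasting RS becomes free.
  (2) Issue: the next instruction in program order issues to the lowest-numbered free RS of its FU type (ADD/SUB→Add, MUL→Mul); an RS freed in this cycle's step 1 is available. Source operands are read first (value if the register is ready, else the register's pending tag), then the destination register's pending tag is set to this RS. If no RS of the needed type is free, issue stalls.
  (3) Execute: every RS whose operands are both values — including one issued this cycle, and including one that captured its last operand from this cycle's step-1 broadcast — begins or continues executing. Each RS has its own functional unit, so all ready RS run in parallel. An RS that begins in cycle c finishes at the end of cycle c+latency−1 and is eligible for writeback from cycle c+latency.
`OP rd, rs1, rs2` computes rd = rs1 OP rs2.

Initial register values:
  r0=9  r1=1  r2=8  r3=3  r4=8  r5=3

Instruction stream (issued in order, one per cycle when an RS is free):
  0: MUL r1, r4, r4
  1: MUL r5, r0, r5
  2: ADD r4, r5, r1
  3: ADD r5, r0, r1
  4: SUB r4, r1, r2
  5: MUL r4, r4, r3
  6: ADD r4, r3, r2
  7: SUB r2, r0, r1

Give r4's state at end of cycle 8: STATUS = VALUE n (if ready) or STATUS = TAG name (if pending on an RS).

cycle 1: issue MUL r1<-Mul1 // r0:9,r1:Mul1,r2:8,r3:3,r4:8,r5:3
cycle 2: issue MUL r5<-Mul2 // r0:9,r1:Mul1,r2:8,r3:3,r4:8,r5:Mul2
cycle 3: issue ADD r4<-Add1 // r0:9,r1:Mul1,r2:8,r3:3,r4:Add1,r5:Mul2
cycle 4: issue ADD r5<-Add2 // r0:9,r1:Mul1,r2:8,r3:3,r4:Add1,r5:Add2
cycle 5: CDB Mul1=64; stall // r0:9,r1:64,r2:8,r3:3,r4:Add1,r5:Add2
cycle 6: CDB Mul2=27; stall // r0:9,r1:64,r2:8,r3:3,r4:Add1,r5:Add2
cycle 7: CDB Add2=73; issue SUB r4<-Add2 // r0:9,r1:64,r2:8,r3:3,r4:Add2,r5:73
cycle 8: CDB Add1=91; issue MUL r4<-Mul1 // r0:9,r1:64,r2:8,r3:3,r4:Mul1,r5:73

STATUS = TAG Mul1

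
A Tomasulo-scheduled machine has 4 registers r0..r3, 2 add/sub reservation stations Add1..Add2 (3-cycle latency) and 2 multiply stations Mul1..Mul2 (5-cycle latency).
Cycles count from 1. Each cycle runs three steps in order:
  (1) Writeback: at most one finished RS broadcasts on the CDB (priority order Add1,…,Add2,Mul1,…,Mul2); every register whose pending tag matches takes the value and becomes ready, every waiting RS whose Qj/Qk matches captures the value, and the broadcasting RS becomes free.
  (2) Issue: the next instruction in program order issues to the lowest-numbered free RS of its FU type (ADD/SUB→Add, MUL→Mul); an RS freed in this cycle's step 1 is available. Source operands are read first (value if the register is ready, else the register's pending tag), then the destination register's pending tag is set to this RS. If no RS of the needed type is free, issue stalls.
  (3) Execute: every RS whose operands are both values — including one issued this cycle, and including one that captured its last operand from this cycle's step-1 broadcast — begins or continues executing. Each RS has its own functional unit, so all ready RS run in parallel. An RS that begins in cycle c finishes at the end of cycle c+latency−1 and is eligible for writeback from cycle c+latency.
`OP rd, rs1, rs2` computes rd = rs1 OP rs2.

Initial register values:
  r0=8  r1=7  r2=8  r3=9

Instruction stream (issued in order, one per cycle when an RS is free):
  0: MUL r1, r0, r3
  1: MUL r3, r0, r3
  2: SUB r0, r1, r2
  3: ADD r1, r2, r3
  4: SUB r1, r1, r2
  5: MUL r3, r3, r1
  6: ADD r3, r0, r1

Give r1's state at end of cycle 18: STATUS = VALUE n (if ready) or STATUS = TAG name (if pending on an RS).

STATUS = VALUE 72

  c1: issue MUL r1<-Mul1  regs: r0:8,r1:Mul1,r2:8,r3:9
  c2: issue MUL r3<-Mul2  regs: r0:8,r1:Mul1,r2:8,r3:Mul2
  c3: issue SUB r0<-Add1  regs: r0:Add1,r1:Mul1,r2:8,r3:Mul2
  c4: issue ADD r1<-Add2  regs: r0:Add1,r1:Add2,r2:8,r3:Mul2
  c5: stall  regs: r0:Add1,r1:Add2,r2:8,r3:Mul2
  c6: CDB Mul1=72; stall  regs: r0:Add1,r1:Add2,r2:8,r3:Mul2
  c7: CDB Mul2=72; stall  regs: r0:Add1,r1:Add2,r2:8,r3:72
  c8: stall  regs: r0:Add1,r1:Add2,r2:8,r3:72
  c9: CDB Add1=64; issue SUB r1<-Add1  regs: r0:64,r1:Add1,r2:8,r3:72
  c10: CDB Add2=80; issue MUL r3<-Mul1  regs: r0:64,r1:Add1,r2:8,r3:Mul1
  c11: issue ADD r3<-Add2  regs: r0:64,r1:Add1,r2:8,r3:Add2
  c12: -  regs: r0:64,r1:Add1,r2:8,r3:Add2
  c13: CDB Add1=72  regs: r0:64,r1:72,r2:8,r3:Add2
  c14: -  regs: r0:64,r1:72,r2:8,r3:Add2
  c15: -  regs: r0:64,r1:72,r2:8,r3:Add2
  c16: CDB Add2=136  regs: r0:64,r1:72,r2:8,r3:136
  c17: -  regs: r0:64,r1:72,r2:8,r3:136
  c18: CDB Mul1=5184  regs: r0:64,r1:72,r2:8,r3:136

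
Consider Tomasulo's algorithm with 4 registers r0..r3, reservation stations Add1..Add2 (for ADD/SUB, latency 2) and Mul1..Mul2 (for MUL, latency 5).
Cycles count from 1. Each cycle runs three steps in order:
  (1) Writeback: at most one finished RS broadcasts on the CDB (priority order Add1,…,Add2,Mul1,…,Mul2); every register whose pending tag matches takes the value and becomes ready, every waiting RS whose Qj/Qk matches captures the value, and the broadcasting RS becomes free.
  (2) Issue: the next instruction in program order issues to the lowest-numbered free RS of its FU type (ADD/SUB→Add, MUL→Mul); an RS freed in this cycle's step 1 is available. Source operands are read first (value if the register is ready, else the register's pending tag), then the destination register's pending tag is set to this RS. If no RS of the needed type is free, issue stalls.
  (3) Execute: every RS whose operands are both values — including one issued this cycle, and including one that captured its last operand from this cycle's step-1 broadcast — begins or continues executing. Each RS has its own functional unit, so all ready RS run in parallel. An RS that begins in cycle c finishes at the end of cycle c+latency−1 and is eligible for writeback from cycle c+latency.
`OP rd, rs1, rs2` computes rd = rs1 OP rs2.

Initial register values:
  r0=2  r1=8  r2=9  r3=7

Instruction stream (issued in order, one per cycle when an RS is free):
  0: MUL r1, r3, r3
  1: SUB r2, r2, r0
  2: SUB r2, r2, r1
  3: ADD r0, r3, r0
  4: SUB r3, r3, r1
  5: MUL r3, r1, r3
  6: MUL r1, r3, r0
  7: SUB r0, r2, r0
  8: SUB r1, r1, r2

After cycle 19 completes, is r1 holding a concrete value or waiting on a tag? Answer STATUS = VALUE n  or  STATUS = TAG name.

STATUS = TAG Add2

c1: issue MUL r1<-Mul1 | r0:2,r1:Mul1,r2:9,r3:7
c2: issue SUB r2<-Add1 | r0:2,r1:Mul1,r2:Add1,r3:7
c3: issue SUB r2<-Add2 | r0:2,r1:Mul1,r2:Add2,r3:7
c4: CDB Add1=7; issue ADD r0<-Add1 | r0:Add1,r1:Mul1,r2:Add2,r3:7
c5: stall | r0:Add1,r1:Mul1,r2:Add2,r3:7
c6: CDB Add1=9; issue SUB r3<-Add1 | r0:9,r1:Mul1,r2:Add2,r3:Add1
c7: CDB Mul1=49; issue MUL r3<-Mul1 | r0:9,r1:49,r2:Add2,r3:Mul1
c8: issue MUL r1<-Mul2 | r0:9,r1:Mul2,r2:Add2,r3:Mul1
c9: CDB Add1=-42; issue SUB r0<-Add1 | r0:Add1,r1:Mul2,r2:Add2,r3:Mul1
c10: CDB Add2=-42; issue SUB r1<-Add2 | r0:Add1,r1:Add2,r2:-42,r3:Mul1
c11: - | r0:Add1,r1:Add2,r2:-42,r3:Mul1
c12: CDB Add1=-51 | r0:-51,r1:Add2,r2:-42,r3:Mul1
c13: - | r0:-51,r1:Add2,r2:-42,r3:Mul1
c14: CDB Mul1=-2058 | r0:-51,r1:Add2,r2:-42,r3:-2058
c15: - | r0:-51,r1:Add2,r2:-42,r3:-2058
c16: - | r0:-51,r1:Add2,r2:-42,r3:-2058
c17: - | r0:-51,r1:Add2,r2:-42,r3:-2058
c18: - | r0:-51,r1:Add2,r2:-42,r3:-2058
c19: CDB Mul2=-18522 | r0:-51,r1:Add2,r2:-42,r3:-2058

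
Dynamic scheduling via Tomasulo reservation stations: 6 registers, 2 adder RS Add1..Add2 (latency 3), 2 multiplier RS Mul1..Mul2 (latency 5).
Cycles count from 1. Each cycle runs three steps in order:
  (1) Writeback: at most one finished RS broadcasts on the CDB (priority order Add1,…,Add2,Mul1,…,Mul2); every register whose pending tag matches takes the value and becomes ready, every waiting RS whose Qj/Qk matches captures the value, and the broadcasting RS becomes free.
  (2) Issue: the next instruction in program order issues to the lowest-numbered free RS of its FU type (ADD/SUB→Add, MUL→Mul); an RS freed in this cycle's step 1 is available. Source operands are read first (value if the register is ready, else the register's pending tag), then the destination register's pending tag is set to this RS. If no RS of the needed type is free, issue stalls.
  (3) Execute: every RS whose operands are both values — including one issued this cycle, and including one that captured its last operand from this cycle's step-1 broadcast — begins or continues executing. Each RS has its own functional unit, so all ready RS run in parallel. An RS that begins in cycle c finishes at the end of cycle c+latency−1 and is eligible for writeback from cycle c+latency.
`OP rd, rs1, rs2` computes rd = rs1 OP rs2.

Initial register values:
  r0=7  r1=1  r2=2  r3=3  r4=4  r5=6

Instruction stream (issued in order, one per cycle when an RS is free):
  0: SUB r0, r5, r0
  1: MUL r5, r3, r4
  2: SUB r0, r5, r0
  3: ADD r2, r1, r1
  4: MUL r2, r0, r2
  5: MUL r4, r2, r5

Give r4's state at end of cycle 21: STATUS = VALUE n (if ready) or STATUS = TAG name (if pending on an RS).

STATUS = VALUE 312

  c1: issue SUB r0<-Add1  regs: r0:Add1,r1:1,r2:2,r3:3,r4:4,r5:6
  c2: issue MUL r5<-Mul1  regs: r0:Add1,r1:1,r2:2,r3:3,r4:4,r5:Mul1
  c3: issue SUB r0<-Add2  regs: r0:Add2,r1:1,r2:2,r3:3,r4:4,r5:Mul1
  c4: CDB Add1=-1; issue ADD r2<-Add1  regs: r0:Add2,r1:1,r2:Add1,r3:3,r4:4,r5:Mul1
  c5: issue MUL r2<-Mul2  regs: r0:Add2,r1:1,r2:Mul2,r3:3,r4:4,r5:Mul1
  c6: stall  regs: r0:Add2,r1:1,r2:Mul2,r3:3,r4:4,r5:Mul1
  c7: CDB Add1=2; stall  regs: r0:Add2,r1:1,r2:Mul2,r3:3,r4:4,r5:Mul1
  c8: CDB Mul1=12; issue MUL r4<-Mul1  regs: r0:Add2,r1:1,r2:Mul2,r3:3,r4:Mul1,r5:12
  c9: -  regs: r0:Add2,r1:1,r2:Mul2,r3:3,r4:Mul1,r5:12
  c10: -  regs: r0:Add2,r1:1,r2:Mul2,r3:3,r4:Mul1,r5:12
  c11: CDB Add2=13  regs: r0:13,r1:1,r2:Mul2,r3:3,r4:Mul1,r5:12
  c12: -  regs: r0:13,r1:1,r2:Mul2,r3:3,r4:Mul1,r5:12
  c13: -  regs: r0:13,r1:1,r2:Mul2,r3:3,r4:Mul1,r5:12
  c14: -  regs: r0:13,r1:1,r2:Mul2,r3:3,r4:Mul1,r5:12
  c15: -  regs: r0:13,r1:1,r2:Mul2,r3:3,r4:Mul1,r5:12
  c16: CDB Mul2=26  regs: r0:13,r1:1,r2:26,r3:3,r4:Mul1,r5:12
  c17: -  regs: r0:13,r1:1,r2:26,r3:3,r4:Mul1,r5:12
  c18: -  regs: r0:13,r1:1,r2:26,r3:3,r4:Mul1,r5:12
  c19: -  regs: r0:13,r1:1,r2:26,r3:3,r4:Mul1,r5:12
  c20: -  regs: r0:13,r1:1,r2:26,r3:3,r4:Mul1,r5:12
  c21: CDB Mul1=312  regs: r0:13,r1:1,r2:26,r3:3,r4:312,r5:12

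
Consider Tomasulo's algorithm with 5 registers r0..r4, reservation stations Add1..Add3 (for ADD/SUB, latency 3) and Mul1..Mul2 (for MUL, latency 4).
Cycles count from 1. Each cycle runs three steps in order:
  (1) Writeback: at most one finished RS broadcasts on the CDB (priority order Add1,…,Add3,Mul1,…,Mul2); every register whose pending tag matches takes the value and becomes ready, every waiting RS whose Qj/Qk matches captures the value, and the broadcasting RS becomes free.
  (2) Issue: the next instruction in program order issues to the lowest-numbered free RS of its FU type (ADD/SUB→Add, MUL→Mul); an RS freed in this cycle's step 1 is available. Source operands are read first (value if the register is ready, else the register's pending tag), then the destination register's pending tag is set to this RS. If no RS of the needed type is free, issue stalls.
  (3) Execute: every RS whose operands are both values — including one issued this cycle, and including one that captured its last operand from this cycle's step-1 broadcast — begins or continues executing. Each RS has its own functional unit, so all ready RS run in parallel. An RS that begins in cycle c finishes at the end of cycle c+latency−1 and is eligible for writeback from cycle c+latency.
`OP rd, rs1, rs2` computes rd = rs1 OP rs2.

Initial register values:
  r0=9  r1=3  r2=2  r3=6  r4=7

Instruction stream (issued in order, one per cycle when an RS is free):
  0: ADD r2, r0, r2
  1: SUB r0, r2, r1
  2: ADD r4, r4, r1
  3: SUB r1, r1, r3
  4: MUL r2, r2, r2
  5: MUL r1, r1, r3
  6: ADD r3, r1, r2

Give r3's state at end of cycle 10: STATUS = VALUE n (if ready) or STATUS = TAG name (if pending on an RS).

STATUS = TAG Add1

cycle 1: issue ADD r2<-Add1 // r0:9,r1:3,r2:Add1,r3:6,r4:7
cycle 2: issue SUB r0<-Add2 // r0:Add2,r1:3,r2:Add1,r3:6,r4:7
cycle 3: issue ADD r4<-Add3 // r0:Add2,r1:3,r2:Add1,r3:6,r4:Add3
cycle 4: CDB Add1=11; issue SUB r1<-Add1 // r0:Add2,r1:Add1,r2:11,r3:6,r4:Add3
cycle 5: issue MUL r2<-Mul1 // r0:Add2,r1:Add1,r2:Mul1,r3:6,r4:Add3
cycle 6: CDB Add3=10; issue MUL r1<-Mul2 // r0:Add2,r1:Mul2,r2:Mul1,r3:6,r4:10
cycle 7: CDB Add1=-3; issue ADD r3<-Add1 // r0:Add2,r1:Mul2,r2:Mul1,r3:Add1,r4:10
cycle 8: CDB Add2=8 // r0:8,r1:Mul2,r2:Mul1,r3:Add1,r4:10
cycle 9: CDB Mul1=121 // r0:8,r1:Mul2,r2:121,r3:Add1,r4:10
cycle 10: - // r0:8,r1:Mul2,r2:121,r3:Add1,r4:10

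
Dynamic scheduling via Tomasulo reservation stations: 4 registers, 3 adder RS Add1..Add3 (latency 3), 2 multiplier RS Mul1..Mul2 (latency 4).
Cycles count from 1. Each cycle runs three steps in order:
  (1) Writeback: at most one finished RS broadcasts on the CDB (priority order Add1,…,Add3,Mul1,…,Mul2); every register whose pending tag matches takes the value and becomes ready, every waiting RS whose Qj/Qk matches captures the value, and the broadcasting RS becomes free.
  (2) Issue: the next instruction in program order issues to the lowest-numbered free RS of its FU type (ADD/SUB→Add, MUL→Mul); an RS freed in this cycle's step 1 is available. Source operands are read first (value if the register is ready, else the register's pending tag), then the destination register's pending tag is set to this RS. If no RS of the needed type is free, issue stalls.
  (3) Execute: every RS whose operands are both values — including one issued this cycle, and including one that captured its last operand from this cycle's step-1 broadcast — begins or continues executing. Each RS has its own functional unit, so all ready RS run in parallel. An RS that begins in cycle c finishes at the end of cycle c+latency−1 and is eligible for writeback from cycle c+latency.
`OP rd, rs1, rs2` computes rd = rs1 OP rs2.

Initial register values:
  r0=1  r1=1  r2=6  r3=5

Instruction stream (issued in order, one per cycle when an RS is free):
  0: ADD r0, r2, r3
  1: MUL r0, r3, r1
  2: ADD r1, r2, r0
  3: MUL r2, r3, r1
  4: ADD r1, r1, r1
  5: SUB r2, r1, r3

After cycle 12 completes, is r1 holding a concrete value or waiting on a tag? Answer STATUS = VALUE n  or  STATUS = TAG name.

STATUS = VALUE 22

cycle 1: issue ADD r0<-Add1 // r0:Add1,r1:1,r2:6,r3:5
cycle 2: issue MUL r0<-Mul1 // r0:Mul1,r1:1,r2:6,r3:5
cycle 3: issue ADD r1<-Add2 // r0:Mul1,r1:Add2,r2:6,r3:5
cycle 4: CDB Add1=11; issue MUL r2<-Mul2 // r0:Mul1,r1:Add2,r2:Mul2,r3:5
cycle 5: issue ADD r1<-Add1 // r0:Mul1,r1:Add1,r2:Mul2,r3:5
cycle 6: CDB Mul1=5; issue SUB r2<-Add3 // r0:5,r1:Add1,r2:Add3,r3:5
cycle 7: - // r0:5,r1:Add1,r2:Add3,r3:5
cycle 8: - // r0:5,r1:Add1,r2:Add3,r3:5
cycle 9: CDB Add2=11 // r0:5,r1:Add1,r2:Add3,r3:5
cycle 10: - // r0:5,r1:Add1,r2:Add3,r3:5
cycle 11: - // r0:5,r1:Add1,r2:Add3,r3:5
cycle 12: CDB Add1=22 // r0:5,r1:22,r2:Add3,r3:5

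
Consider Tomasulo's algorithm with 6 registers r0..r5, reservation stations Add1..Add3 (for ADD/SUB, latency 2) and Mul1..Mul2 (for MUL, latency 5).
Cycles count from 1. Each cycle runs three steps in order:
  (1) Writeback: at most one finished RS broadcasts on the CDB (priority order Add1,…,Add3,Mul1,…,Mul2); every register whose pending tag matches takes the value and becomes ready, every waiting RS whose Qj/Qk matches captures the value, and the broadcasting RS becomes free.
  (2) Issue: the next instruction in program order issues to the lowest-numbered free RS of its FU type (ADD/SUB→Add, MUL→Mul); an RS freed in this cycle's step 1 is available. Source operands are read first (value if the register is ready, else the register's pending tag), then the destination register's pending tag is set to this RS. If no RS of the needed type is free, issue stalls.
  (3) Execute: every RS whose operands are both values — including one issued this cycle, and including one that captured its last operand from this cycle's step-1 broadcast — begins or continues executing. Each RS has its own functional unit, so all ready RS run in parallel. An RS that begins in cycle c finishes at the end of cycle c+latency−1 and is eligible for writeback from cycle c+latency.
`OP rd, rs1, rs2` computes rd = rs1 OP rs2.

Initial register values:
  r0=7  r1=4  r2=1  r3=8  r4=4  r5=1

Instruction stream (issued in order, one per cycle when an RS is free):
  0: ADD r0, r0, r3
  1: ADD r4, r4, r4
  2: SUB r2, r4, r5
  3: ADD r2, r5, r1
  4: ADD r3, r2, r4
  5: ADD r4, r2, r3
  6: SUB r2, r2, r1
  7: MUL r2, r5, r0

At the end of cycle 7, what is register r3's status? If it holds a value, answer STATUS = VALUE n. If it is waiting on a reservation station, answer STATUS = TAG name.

STATUS = TAG Add3

cycle 1: issue ADD r0<-Add1 // r0:Add1,r1:4,r2:1,r3:8,r4:4,r5:1
cycle 2: issue ADD r4<-Add2 // r0:Add1,r1:4,r2:1,r3:8,r4:Add2,r5:1
cycle 3: CDB Add1=15; issue SUB r2<-Add1 // r0:15,r1:4,r2:Add1,r3:8,r4:Add2,r5:1
cycle 4: CDB Add2=8; issue ADD r2<-Add2 // r0:15,r1:4,r2:Add2,r3:8,r4:8,r5:1
cycle 5: issue ADD r3<-Add3 // r0:15,r1:4,r2:Add2,r3:Add3,r4:8,r5:1
cycle 6: CDB Add1=7; issue ADD r4<-Add1 // r0:15,r1:4,r2:Add2,r3:Add3,r4:Add1,r5:1
cycle 7: CDB Add2=5; issue SUB r2<-Add2 // r0:15,r1:4,r2:Add2,r3:Add3,r4:Add1,r5:1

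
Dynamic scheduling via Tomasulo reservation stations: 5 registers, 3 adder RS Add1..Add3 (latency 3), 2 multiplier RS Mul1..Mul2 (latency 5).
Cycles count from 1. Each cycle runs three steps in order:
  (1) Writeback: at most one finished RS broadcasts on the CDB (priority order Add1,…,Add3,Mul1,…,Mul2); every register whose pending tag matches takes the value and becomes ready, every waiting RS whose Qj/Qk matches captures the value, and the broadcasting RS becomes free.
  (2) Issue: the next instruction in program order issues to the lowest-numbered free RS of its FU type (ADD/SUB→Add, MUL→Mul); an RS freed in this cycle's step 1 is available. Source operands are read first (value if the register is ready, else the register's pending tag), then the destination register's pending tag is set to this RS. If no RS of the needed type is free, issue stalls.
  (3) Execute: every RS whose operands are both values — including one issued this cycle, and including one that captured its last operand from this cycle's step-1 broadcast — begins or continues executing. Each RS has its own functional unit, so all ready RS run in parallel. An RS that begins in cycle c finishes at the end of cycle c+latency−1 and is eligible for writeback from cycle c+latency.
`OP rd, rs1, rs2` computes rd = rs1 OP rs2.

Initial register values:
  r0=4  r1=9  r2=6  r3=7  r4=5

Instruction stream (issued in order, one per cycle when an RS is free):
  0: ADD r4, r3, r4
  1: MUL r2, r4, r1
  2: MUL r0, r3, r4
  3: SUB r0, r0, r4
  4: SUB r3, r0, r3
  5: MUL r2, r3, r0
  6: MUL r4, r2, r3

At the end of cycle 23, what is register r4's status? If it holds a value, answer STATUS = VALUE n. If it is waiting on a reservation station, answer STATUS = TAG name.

STATUS = TAG Mul2

cycle 1: issue ADD r4<-Add1 // r0:4,r1:9,r2:6,r3:7,r4:Add1
cycle 2: issue MUL r2<-Mul1 // r0:4,r1:9,r2:Mul1,r3:7,r4:Add1
cycle 3: issue MUL r0<-Mul2 // r0:Mul2,r1:9,r2:Mul1,r3:7,r4:Add1
cycle 4: CDB Add1=12; issue SUB r0<-Add1 // r0:Add1,r1:9,r2:Mul1,r3:7,r4:12
cycle 5: issue SUB r3<-Add2 // r0:Add1,r1:9,r2:Mul1,r3:Add2,r4:12
cycle 6: stall // r0:Add1,r1:9,r2:Mul1,r3:Add2,r4:12
cycle 7: stall // r0:Add1,r1:9,r2:Mul1,r3:Add2,r4:12
cycle 8: stall // r0:Add1,r1:9,r2:Mul1,r3:Add2,r4:12
cycle 9: CDB Mul1=108; issue MUL r2<-Mul1 // r0:Add1,r1:9,r2:Mul1,r3:Add2,r4:12
cycle 10: CDB Mul2=84; issue MUL r4<-Mul2 // r0:Add1,r1:9,r2:Mul1,r3:Add2,r4:Mul2
cycle 11: - // r0:Add1,r1:9,r2:Mul1,r3:Add2,r4:Mul2
cycle 12: - // r0:Add1,r1:9,r2:Mul1,r3:Add2,r4:Mul2
cycle 13: CDB Add1=72 // r0:72,r1:9,r2:Mul1,r3:Add2,r4:Mul2
cycle 14: - // r0:72,r1:9,r2:Mul1,r3:Add2,r4:Mul2
cycle 15: - // r0:72,r1:9,r2:Mul1,r3:Add2,r4:Mul2
cycle 16: CDB Add2=65 // r0:72,r1:9,r2:Mul1,r3:65,r4:Mul2
cycle 17: - // r0:72,r1:9,r2:Mul1,r3:65,r4:Mul2
cycle 18: - // r0:72,r1:9,r2:Mul1,r3:65,r4:Mul2
cycle 19: - // r0:72,r1:9,r2:Mul1,r3:65,r4:Mul2
cycle 20: - // r0:72,r1:9,r2:Mul1,r3:65,r4:Mul2
cycle 21: CDB Mul1=4680 // r0:72,r1:9,r2:4680,r3:65,r4:Mul2
cycle 22: - // r0:72,r1:9,r2:4680,r3:65,r4:Mul2
cycle 23: - // r0:72,r1:9,r2:4680,r3:65,r4:Mul2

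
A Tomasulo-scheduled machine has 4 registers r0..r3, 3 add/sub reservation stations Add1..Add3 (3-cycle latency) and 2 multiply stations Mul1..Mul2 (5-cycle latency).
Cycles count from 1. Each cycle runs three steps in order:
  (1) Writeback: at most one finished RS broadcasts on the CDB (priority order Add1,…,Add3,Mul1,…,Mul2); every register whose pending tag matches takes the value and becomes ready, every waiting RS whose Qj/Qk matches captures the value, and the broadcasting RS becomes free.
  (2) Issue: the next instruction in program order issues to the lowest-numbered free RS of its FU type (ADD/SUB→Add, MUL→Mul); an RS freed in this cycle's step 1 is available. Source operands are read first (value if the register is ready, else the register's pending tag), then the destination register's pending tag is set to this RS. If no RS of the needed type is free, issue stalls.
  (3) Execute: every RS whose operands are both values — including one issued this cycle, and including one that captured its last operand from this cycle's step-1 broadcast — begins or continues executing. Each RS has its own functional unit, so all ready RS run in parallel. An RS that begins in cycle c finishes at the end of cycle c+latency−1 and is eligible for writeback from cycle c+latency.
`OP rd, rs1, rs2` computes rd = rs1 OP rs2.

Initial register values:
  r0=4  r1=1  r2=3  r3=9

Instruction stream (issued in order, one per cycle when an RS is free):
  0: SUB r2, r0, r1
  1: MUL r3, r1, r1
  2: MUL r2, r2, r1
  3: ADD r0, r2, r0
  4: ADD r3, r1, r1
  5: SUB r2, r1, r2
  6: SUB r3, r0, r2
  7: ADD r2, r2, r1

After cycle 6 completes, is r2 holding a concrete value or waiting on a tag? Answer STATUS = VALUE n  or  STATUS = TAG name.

STATUS = TAG Add3

c1: issue SUB r2<-Add1 | r0:4,r1:1,r2:Add1,r3:9
c2: issue MUL r3<-Mul1 | r0:4,r1:1,r2:Add1,r3:Mul1
c3: issue MUL r2<-Mul2 | r0:4,r1:1,r2:Mul2,r3:Mul1
c4: CDB Add1=3; issue ADD r0<-Add1 | r0:Add1,r1:1,r2:Mul2,r3:Mul1
c5: issue ADD r3<-Add2 | r0:Add1,r1:1,r2:Mul2,r3:Add2
c6: issue SUB r2<-Add3 | r0:Add1,r1:1,r2:Add3,r3:Add2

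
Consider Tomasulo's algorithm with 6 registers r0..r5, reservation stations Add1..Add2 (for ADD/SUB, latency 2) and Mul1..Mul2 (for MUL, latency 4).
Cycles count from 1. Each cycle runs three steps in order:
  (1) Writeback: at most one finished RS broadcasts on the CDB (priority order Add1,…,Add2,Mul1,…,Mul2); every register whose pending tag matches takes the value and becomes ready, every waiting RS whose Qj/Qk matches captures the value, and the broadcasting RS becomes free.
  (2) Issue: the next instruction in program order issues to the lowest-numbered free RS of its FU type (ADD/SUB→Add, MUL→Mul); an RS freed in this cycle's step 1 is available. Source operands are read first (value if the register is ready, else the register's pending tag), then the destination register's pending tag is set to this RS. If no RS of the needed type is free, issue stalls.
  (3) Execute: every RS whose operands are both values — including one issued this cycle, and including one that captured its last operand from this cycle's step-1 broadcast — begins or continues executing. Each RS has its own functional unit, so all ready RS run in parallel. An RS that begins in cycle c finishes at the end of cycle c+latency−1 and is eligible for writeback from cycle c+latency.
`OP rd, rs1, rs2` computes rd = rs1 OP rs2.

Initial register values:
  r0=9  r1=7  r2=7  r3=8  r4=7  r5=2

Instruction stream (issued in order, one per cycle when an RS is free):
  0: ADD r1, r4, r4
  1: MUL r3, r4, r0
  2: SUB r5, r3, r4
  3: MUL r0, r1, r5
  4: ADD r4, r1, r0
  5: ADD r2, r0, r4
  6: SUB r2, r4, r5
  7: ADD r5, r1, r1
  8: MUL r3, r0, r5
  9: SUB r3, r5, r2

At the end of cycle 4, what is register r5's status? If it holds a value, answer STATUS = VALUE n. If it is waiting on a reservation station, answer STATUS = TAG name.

STATUS = TAG Add1

cycle 1: issue ADD r1<-Add1 // r0:9,r1:Add1,r2:7,r3:8,r4:7,r5:2
cycle 2: issue MUL r3<-Mul1 // r0:9,r1:Add1,r2:7,r3:Mul1,r4:7,r5:2
cycle 3: CDB Add1=14; issue SUB r5<-Add1 // r0:9,r1:14,r2:7,r3:Mul1,r4:7,r5:Add1
cycle 4: issue MUL r0<-Mul2 // r0:Mul2,r1:14,r2:7,r3:Mul1,r4:7,r5:Add1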